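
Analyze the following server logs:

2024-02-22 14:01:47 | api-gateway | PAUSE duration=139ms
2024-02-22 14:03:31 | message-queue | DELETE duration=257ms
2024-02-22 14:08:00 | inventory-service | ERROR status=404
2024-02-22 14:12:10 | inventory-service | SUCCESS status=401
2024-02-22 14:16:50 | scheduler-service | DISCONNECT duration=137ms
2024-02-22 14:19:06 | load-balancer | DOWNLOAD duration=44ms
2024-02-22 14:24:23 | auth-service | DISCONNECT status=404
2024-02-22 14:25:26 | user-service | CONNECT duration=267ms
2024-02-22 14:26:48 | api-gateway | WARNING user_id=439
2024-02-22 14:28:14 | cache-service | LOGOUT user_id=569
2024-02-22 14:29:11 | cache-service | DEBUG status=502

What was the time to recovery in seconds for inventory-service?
250

To calculate recovery time:

1. Find ERROR event for inventory-service: 2024-02-22 14:08:00
2. Find next SUCCESS event for inventory-service: 2024-02-22 14:12:10
3. Recovery time: 2024-02-22 14:12:10 - 2024-02-22 14:08:00 = 250 seconds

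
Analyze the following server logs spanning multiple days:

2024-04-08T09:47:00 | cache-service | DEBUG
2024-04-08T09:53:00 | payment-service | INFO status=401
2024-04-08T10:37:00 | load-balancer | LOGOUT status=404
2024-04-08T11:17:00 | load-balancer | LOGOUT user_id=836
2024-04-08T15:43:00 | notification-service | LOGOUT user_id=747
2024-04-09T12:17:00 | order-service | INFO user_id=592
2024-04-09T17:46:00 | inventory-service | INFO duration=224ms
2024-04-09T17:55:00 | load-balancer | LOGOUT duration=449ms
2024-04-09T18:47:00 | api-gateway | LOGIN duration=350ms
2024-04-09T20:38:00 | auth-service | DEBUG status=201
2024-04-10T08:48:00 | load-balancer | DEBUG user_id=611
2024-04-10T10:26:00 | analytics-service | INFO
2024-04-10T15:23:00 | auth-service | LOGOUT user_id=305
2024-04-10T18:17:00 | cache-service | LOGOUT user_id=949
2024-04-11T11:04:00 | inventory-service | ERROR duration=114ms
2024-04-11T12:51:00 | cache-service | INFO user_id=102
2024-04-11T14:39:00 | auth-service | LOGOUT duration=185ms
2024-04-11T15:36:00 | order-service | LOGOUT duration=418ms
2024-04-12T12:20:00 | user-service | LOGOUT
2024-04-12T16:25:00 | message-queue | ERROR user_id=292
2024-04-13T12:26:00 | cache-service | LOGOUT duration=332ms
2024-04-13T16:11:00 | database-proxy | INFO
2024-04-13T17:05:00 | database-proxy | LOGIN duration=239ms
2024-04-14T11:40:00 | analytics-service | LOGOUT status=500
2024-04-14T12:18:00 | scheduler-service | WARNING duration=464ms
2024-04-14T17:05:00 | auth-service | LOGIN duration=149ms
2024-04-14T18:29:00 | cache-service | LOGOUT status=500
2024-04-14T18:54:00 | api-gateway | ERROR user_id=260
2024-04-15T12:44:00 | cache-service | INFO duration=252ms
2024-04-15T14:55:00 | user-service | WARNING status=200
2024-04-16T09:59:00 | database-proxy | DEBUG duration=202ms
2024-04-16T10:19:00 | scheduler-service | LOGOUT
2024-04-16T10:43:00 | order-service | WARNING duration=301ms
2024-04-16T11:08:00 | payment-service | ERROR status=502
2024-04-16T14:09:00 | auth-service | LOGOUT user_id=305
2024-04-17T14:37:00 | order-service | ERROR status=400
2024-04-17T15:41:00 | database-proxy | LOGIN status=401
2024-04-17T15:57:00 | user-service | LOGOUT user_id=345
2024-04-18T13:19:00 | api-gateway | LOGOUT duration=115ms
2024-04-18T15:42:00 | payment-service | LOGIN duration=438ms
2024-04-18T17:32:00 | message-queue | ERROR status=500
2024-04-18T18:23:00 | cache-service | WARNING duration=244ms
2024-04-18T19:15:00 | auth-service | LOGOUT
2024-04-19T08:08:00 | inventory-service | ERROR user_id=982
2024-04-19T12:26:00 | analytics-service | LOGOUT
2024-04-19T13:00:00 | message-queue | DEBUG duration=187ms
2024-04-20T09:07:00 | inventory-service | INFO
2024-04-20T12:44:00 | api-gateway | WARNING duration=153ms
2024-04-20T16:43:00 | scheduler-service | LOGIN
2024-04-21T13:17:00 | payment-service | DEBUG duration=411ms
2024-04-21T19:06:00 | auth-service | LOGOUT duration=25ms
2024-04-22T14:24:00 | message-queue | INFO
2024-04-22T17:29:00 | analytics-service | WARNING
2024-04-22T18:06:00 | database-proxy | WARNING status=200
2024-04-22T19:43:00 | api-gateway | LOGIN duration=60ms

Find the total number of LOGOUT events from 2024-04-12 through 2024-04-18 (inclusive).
9

To filter by date range:

1. Date range: 2024-04-12 through 2024-04-18, both dates inclusive
2. Filter for LOGOUT events whose date falls in this range
3. Count matching events: 9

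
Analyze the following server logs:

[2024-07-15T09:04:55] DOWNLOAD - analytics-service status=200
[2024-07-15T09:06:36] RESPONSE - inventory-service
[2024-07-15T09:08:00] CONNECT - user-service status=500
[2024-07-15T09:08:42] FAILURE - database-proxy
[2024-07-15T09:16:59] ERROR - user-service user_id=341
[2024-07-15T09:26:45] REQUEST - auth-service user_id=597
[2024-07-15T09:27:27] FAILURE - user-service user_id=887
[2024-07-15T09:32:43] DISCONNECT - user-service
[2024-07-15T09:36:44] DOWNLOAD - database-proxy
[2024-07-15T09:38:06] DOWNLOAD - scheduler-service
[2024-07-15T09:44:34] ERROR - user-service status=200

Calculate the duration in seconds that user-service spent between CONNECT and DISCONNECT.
1483

To calculate state duration:

1. Find CONNECT event for user-service: 2024-07-15T09:08:00
2. Find DISCONNECT event for user-service: 2024-07-15T09:32:43
3. Calculate duration: 2024-07-15T09:32:43 - 2024-07-15T09:08:00 = 1483 seconds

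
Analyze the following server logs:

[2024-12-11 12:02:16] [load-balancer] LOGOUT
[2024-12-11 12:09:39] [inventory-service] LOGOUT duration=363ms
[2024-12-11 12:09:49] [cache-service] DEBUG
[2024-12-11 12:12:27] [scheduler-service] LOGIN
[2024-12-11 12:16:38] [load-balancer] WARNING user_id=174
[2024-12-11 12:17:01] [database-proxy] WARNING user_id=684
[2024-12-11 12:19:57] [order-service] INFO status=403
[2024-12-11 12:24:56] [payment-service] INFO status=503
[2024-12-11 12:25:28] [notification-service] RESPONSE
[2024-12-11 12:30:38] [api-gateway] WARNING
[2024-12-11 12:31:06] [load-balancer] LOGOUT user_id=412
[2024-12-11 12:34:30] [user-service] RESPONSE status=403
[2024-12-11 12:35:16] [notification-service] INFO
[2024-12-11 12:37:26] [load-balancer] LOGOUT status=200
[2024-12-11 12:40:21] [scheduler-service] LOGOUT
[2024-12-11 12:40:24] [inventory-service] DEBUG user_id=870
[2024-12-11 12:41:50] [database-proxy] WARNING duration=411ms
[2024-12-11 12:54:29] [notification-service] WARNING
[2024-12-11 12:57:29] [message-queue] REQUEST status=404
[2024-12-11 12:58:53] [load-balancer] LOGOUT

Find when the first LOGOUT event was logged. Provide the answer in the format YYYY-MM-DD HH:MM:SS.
2024-12-11 12:02:16

To find the first event:

1. Filter for all LOGOUT events
2. Sort by timestamp
3. Select the first one
4. Timestamp: 2024-12-11 12:02:16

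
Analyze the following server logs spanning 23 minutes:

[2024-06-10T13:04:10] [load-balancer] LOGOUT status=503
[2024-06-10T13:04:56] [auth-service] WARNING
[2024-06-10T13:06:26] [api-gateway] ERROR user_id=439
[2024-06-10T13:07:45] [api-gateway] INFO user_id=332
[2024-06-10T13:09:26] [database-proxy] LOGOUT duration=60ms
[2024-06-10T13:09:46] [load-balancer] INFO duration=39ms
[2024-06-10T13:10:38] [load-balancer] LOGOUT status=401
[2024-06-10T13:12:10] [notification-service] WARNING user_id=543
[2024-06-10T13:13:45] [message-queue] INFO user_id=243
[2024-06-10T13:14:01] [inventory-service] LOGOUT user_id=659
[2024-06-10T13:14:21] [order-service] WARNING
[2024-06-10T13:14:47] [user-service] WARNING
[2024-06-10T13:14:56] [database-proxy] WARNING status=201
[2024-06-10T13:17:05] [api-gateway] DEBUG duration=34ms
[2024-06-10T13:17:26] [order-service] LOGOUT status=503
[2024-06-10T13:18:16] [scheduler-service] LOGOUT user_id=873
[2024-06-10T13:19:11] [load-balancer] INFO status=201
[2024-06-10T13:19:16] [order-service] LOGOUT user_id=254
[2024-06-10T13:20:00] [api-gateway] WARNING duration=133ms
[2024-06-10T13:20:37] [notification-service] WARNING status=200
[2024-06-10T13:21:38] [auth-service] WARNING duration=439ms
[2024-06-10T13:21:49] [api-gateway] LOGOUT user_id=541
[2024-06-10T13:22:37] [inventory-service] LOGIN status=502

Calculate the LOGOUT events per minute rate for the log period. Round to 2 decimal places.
0.35

To calculate the rate:

1. Count total LOGOUT events: 8
2. Total time period: 23 minutes
3. Rate = 8 / 23 = 0.35 events per minute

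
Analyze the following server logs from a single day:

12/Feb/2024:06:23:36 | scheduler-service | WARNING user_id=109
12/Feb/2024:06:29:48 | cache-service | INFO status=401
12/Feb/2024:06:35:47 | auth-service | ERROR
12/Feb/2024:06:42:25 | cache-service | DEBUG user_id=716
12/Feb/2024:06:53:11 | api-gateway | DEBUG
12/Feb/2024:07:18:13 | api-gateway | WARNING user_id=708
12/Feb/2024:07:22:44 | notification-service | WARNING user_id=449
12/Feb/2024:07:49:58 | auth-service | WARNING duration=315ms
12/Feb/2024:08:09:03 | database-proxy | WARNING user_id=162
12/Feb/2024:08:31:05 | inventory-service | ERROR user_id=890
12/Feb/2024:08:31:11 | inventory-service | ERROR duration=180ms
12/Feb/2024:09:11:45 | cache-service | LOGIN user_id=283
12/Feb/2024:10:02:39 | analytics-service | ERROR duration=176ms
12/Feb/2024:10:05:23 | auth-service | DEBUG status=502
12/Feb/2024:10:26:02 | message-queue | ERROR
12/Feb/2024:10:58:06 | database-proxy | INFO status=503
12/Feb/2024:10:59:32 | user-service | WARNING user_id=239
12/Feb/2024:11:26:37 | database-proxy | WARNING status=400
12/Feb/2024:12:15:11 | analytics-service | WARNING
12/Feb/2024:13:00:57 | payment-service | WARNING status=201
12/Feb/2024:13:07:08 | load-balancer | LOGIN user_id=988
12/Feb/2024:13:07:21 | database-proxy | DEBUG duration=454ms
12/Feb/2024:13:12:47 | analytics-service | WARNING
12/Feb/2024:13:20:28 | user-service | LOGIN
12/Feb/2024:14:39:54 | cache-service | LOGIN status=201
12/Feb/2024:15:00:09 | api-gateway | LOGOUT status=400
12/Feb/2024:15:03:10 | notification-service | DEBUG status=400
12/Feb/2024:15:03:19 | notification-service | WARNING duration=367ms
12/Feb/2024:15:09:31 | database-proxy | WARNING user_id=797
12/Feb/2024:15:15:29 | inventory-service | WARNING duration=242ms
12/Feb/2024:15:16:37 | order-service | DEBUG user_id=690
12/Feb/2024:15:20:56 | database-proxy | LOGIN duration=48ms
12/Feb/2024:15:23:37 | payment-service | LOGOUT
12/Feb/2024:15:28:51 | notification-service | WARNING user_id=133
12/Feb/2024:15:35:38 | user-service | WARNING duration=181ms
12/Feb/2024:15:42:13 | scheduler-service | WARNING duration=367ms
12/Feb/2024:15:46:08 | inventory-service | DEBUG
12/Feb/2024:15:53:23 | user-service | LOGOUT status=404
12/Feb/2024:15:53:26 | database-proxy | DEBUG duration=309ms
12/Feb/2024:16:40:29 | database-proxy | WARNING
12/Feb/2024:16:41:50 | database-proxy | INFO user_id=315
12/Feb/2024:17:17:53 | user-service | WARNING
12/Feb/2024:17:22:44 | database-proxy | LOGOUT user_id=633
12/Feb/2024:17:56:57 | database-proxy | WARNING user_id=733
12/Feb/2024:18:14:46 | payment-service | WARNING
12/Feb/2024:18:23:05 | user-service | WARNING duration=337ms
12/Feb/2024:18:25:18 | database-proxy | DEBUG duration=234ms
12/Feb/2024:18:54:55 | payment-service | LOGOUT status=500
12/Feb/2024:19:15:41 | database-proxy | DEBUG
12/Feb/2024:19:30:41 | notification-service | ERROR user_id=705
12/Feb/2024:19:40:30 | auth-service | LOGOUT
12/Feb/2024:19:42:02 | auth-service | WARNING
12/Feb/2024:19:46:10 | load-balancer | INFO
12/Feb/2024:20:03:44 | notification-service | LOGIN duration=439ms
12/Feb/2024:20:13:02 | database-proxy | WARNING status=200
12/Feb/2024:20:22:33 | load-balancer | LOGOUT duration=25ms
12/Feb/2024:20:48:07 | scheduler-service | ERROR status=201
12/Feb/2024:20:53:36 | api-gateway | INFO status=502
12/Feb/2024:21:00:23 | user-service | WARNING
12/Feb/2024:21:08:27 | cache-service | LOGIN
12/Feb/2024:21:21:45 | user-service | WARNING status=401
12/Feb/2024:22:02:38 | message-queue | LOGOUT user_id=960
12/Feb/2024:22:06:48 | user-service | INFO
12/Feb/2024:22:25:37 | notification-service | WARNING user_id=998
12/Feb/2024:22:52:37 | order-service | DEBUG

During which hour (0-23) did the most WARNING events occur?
15

To find the peak hour:

1. Group all WARNING events by hour
2. Count events in each hour
3. Find hour with maximum count
4. Peak hour: 15 (with 6 events)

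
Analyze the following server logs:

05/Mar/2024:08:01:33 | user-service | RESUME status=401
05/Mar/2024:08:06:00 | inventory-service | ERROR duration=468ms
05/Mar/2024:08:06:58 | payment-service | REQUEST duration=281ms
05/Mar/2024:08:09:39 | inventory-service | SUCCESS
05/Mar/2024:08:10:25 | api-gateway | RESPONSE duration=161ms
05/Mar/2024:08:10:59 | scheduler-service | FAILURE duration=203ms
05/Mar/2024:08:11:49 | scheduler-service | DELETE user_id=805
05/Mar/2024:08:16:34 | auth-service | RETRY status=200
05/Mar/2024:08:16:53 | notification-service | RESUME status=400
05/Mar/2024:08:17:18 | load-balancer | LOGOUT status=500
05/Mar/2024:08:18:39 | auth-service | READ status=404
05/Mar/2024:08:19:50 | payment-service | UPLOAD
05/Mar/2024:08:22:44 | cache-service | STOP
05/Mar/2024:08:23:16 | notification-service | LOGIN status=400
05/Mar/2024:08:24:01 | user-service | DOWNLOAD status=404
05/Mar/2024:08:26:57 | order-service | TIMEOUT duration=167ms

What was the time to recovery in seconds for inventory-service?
219

To calculate recovery time:

1. Find ERROR event for inventory-service: 05/Mar/2024:08:06:00
2. Find next SUCCESS event for inventory-service: 05/Mar/2024:08:09:39
3. Recovery time: 05/Mar/2024:08:09:39 - 05/Mar/2024:08:06:00 = 219 seconds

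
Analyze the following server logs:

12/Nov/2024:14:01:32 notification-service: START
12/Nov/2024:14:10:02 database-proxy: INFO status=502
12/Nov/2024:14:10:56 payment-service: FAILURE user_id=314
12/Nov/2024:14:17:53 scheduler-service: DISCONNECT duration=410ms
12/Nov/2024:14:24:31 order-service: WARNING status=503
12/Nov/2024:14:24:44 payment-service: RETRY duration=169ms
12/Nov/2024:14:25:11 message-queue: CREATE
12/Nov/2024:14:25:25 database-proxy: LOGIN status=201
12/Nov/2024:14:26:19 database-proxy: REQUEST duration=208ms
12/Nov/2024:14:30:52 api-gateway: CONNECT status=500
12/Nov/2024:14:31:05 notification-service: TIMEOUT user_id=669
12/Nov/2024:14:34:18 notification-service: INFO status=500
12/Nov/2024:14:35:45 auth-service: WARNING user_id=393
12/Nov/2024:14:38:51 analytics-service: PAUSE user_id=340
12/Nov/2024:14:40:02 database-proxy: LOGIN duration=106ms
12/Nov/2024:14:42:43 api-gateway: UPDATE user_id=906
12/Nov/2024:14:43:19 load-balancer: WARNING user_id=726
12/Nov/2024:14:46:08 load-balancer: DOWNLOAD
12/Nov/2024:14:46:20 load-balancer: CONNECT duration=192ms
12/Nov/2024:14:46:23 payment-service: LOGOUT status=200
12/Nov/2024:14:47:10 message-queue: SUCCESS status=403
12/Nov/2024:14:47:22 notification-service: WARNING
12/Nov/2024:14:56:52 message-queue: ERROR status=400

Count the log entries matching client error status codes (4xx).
2

To find matching entries:

1. Pattern to match: client error status codes (4xx)
2. Scan each log entry for the pattern
3. Count matches: 2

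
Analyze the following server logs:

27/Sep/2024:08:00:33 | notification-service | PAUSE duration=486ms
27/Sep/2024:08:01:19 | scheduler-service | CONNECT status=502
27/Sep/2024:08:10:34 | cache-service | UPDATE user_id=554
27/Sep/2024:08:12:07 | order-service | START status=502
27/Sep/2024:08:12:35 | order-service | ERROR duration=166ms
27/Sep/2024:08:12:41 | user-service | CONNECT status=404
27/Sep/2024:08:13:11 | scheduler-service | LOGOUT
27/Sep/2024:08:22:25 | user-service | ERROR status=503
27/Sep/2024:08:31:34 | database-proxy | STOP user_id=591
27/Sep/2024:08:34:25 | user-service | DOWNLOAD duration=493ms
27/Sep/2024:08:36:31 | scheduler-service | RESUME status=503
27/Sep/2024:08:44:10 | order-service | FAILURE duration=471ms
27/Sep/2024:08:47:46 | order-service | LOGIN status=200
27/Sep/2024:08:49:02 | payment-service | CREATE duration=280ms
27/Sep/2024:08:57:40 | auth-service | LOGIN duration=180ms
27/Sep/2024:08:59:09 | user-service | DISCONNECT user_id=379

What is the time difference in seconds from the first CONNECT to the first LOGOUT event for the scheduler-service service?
712

To find the time between events:

1. Locate the first CONNECT event for scheduler-service: 27/Sep/2024:08:01:19
2. Locate the first LOGOUT event for scheduler-service: 27/Sep/2024:08:13:11
3. Calculate the difference: 27/Sep/2024:08:13:11 - 27/Sep/2024:08:01:19 = 712 seconds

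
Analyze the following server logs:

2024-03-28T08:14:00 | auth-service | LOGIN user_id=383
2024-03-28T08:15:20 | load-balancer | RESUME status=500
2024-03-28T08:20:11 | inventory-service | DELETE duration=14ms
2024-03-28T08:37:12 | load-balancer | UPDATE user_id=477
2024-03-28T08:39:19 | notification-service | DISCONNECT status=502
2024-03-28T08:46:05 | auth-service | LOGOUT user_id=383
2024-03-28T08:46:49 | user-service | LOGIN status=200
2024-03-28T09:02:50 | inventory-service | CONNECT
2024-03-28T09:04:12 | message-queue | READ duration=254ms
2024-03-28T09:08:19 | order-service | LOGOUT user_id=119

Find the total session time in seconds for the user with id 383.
1925

To calculate session duration:

1. Find LOGIN event for user_id=383: 2024-03-28T08:14:00
2. Find LOGOUT event for user_id=383: 2024-03-28T08:46:05
3. Session duration: 2024-03-28T08:46:05 - 2024-03-28T08:14:00 = 1925 seconds (32 minutes)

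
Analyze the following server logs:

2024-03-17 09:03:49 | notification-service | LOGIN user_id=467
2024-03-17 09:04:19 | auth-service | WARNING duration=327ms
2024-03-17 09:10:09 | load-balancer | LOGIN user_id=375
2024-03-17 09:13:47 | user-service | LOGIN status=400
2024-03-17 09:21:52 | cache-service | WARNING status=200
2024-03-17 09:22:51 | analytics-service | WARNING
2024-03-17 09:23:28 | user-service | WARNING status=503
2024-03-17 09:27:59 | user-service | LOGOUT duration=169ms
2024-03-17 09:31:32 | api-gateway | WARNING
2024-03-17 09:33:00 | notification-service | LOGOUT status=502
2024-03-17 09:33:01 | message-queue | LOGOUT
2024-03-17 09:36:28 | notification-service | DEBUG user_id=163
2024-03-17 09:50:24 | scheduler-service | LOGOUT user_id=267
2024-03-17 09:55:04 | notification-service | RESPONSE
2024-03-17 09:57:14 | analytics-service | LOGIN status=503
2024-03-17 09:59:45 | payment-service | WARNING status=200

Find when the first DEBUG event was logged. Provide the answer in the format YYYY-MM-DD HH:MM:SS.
2024-03-17 09:36:28

To find the first event:

1. Filter for all DEBUG events
2. Sort by timestamp
3. Select the first one
4. Timestamp: 2024-03-17 09:36:28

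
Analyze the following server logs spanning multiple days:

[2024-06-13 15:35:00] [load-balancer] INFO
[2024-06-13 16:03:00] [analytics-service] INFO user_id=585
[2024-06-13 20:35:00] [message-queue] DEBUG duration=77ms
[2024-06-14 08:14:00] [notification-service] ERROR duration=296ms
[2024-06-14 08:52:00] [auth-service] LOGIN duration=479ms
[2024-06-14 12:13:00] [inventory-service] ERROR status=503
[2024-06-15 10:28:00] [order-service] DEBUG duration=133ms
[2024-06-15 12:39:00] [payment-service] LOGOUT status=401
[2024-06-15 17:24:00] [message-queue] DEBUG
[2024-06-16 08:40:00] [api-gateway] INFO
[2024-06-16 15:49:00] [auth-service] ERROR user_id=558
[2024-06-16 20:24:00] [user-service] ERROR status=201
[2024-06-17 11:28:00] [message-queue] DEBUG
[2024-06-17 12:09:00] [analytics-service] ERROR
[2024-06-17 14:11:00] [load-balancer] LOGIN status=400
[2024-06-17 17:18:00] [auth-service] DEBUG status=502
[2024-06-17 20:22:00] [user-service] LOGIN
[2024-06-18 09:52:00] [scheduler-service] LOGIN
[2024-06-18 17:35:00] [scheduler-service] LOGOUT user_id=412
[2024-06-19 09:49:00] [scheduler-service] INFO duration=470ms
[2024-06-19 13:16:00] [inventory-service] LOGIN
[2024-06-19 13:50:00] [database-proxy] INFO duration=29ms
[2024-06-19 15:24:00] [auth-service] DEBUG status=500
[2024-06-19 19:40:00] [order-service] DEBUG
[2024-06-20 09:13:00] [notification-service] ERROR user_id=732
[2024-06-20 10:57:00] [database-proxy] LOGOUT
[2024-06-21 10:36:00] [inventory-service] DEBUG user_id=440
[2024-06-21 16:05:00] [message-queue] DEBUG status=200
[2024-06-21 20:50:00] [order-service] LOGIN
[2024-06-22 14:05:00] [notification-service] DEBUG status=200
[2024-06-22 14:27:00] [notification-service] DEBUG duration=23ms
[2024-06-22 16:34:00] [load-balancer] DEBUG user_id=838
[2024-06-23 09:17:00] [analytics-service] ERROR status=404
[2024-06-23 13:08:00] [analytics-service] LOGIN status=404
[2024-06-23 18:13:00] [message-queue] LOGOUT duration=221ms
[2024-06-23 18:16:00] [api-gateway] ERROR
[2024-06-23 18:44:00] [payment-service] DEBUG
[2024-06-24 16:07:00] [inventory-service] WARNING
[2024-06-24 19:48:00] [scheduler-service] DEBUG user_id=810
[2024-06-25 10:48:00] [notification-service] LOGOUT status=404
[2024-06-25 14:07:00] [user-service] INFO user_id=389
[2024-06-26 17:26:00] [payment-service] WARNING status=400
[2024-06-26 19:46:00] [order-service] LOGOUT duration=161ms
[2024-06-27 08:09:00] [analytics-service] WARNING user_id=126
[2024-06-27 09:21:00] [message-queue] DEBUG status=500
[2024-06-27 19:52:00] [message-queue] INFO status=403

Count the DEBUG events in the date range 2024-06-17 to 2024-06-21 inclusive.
6

To filter by date range:

1. Date range: 2024-06-17 through 2024-06-21, both dates inclusive
2. Filter for DEBUG events whose date falls in this range
3. Count matching events: 6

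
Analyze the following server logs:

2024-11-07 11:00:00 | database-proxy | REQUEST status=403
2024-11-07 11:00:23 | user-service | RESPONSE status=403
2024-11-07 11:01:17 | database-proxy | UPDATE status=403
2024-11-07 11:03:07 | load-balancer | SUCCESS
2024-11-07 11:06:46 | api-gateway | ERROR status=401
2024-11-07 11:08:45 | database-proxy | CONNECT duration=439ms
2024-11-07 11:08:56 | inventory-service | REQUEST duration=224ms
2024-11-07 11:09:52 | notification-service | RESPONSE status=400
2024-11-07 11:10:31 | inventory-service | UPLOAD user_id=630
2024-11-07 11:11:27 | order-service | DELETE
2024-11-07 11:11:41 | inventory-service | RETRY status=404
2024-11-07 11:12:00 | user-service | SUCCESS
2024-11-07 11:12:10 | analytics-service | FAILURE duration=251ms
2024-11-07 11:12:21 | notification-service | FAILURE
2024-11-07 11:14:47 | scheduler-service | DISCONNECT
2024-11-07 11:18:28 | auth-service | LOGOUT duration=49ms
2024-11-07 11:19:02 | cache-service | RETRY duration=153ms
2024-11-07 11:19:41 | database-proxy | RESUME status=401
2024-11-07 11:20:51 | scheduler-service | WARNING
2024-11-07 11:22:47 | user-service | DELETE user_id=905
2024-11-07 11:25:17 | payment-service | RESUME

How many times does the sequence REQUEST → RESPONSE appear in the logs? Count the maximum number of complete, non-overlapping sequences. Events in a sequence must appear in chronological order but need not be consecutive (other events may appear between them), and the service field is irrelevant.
2

To count sequences:

1. Look for pattern: REQUEST → RESPONSE
2. Greedily scan the log in chronological order, matching each sequence element in turn (ignoring service)
3. Each time the full pattern completes, increment the count and restart matching from the next event
4. Complete non-overlapping sequences found: 2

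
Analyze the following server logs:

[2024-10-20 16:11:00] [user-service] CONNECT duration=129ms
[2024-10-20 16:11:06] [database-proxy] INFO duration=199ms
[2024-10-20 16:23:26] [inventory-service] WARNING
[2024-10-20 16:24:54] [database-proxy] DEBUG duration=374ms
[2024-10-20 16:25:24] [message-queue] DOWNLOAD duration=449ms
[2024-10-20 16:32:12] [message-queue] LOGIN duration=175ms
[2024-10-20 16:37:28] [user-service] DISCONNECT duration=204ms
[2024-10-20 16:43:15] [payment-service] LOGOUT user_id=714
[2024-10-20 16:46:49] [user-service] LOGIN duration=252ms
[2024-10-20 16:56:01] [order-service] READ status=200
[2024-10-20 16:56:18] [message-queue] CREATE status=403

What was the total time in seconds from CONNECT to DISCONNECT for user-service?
1588

To calculate state duration:

1. Find CONNECT event for user-service: 2024-10-20 16:11:00
2. Find DISCONNECT event for user-service: 2024-10-20 16:37:28
3. Calculate duration: 2024-10-20 16:37:28 - 2024-10-20 16:11:00 = 1588 seconds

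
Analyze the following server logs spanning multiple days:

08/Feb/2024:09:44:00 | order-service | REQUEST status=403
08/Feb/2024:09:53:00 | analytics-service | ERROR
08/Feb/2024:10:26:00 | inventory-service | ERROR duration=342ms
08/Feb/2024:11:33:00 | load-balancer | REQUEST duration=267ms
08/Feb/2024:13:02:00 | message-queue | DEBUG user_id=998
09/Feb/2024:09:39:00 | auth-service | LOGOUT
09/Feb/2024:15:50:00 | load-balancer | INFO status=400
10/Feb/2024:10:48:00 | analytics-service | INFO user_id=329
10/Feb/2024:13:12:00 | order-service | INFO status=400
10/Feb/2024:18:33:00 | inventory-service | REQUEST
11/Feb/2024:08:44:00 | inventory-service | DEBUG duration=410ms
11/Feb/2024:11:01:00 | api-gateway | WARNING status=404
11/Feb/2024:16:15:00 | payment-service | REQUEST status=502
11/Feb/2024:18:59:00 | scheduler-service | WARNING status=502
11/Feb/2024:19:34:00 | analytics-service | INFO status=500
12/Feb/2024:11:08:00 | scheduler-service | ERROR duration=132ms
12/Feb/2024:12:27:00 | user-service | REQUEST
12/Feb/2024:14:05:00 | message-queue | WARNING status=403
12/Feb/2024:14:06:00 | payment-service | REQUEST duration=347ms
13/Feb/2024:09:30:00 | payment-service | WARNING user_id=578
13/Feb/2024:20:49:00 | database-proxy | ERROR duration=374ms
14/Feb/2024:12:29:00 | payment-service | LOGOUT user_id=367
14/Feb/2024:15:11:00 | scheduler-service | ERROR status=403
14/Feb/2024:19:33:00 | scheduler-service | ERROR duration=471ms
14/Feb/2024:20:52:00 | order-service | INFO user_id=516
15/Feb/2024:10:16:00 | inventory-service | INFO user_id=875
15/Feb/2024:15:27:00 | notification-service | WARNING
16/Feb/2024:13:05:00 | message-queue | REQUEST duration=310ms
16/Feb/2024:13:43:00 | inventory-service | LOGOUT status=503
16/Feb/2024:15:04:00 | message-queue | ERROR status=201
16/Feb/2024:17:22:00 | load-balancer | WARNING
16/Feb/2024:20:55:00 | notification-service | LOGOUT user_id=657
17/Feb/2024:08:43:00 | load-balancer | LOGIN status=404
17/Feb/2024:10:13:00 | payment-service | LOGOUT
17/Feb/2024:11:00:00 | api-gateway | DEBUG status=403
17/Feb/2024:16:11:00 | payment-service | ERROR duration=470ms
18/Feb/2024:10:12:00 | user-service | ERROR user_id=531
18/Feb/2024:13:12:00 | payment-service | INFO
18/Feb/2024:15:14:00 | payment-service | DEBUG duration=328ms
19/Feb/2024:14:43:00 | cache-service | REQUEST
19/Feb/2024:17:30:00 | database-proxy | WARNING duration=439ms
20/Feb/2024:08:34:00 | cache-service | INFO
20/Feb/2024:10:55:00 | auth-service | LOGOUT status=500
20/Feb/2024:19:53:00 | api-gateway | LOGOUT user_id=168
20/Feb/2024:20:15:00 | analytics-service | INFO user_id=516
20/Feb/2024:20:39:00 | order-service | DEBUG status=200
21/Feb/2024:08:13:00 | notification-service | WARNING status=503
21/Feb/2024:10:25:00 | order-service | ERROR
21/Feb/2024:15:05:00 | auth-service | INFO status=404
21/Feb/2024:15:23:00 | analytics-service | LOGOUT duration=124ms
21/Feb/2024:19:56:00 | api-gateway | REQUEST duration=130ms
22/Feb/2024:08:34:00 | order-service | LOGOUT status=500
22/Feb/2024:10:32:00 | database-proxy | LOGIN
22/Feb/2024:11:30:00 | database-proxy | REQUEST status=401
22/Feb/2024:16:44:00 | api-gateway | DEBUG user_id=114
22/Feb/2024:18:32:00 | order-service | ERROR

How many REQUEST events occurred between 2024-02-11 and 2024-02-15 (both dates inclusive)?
3

To filter by date range:

1. Date range: 2024-02-11 through 2024-02-15, both dates inclusive
2. Filter for REQUEST events whose date falls in this range
3. Count matching events: 3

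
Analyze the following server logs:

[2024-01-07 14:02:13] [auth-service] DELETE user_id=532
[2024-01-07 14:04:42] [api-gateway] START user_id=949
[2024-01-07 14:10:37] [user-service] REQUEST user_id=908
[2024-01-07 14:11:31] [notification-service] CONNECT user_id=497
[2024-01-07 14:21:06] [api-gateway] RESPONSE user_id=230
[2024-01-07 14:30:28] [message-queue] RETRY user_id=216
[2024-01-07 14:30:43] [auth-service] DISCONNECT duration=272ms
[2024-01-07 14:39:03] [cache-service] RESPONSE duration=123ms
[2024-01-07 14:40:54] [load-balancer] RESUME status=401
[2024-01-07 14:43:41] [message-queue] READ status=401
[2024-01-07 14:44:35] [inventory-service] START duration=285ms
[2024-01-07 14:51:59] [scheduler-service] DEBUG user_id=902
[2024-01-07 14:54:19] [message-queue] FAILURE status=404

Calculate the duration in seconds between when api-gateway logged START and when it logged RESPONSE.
984

To find the time between events:

1. Locate the first START event for api-gateway: 2024-01-07 14:04:42
2. Locate the first RESPONSE event for api-gateway: 2024-01-07 14:21:06
3. Calculate the difference: 2024-01-07 14:21:06 - 2024-01-07 14:04:42 = 984 seconds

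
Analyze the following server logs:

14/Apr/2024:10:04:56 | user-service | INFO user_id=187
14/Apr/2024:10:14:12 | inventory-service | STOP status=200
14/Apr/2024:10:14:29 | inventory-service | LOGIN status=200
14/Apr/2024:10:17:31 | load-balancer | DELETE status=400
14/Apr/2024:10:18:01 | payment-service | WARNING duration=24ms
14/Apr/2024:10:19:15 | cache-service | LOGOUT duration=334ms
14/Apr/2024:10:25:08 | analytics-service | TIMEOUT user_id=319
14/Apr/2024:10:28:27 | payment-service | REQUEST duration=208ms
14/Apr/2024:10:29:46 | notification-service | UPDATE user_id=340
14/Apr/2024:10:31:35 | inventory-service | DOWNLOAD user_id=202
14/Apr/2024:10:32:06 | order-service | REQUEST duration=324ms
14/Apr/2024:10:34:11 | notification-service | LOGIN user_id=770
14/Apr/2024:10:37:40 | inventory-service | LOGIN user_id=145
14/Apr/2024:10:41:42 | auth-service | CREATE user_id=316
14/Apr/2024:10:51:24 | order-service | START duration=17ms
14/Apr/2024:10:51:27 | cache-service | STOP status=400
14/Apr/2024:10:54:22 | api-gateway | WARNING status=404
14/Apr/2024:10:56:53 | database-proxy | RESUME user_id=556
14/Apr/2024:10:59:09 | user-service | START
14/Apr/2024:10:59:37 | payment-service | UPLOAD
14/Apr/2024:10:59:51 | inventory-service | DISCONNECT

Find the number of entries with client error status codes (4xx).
3

To find matching entries:

1. Pattern to match: client error status codes (4xx)
2. Scan each log entry for the pattern
3. Count matches: 3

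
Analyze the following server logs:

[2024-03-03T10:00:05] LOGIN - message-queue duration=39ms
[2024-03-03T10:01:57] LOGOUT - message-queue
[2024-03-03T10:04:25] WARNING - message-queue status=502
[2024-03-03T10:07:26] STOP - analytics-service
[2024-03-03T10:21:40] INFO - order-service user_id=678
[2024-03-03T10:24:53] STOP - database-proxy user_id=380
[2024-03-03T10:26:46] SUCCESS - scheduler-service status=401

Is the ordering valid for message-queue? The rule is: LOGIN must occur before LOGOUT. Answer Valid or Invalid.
Valid

To validate ordering:

1. Required order: LOGIN → LOGOUT
2. Rule: LOGIN must occur before LOGOUT
3. Check actual order of events for message-queue
4. Result: Valid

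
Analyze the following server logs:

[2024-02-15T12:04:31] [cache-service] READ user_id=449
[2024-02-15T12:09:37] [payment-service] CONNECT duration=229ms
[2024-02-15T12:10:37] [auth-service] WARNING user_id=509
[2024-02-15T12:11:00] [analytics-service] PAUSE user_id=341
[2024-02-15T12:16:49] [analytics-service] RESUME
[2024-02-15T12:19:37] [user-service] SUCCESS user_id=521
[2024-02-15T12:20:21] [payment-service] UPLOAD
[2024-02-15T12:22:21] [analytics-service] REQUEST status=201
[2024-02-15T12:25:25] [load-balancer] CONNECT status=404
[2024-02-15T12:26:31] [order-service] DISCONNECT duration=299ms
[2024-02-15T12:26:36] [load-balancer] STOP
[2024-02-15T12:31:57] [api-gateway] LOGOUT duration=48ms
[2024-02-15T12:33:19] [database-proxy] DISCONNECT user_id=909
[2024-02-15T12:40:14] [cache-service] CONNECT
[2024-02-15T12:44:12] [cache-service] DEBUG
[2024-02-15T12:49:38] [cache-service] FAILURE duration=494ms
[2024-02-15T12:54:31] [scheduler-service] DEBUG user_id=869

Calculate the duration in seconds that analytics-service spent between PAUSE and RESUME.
349

To calculate state duration:

1. Find PAUSE event for analytics-service: 2024-02-15T12:11:00
2. Find RESUME event for analytics-service: 2024-02-15T12:16:49
3. Calculate duration: 2024-02-15T12:16:49 - 2024-02-15T12:11:00 = 349 seconds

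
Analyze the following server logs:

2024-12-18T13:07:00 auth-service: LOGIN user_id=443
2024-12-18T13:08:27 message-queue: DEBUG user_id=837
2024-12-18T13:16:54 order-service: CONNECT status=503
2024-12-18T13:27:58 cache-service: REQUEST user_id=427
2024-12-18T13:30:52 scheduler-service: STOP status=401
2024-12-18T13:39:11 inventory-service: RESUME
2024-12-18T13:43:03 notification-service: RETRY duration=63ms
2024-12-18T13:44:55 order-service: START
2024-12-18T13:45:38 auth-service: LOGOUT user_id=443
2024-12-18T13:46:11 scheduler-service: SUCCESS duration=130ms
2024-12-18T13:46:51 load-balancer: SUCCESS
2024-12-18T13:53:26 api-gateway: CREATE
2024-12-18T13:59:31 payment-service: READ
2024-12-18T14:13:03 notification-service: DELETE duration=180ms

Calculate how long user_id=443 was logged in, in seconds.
2318

To calculate session duration:

1. Find LOGIN event for user_id=443: 2024-12-18T13:07:00
2. Find LOGOUT event for user_id=443: 2024-12-18T13:45:38
3. Session duration: 2024-12-18T13:45:38 - 2024-12-18T13:07:00 = 2318 seconds (38 minutes)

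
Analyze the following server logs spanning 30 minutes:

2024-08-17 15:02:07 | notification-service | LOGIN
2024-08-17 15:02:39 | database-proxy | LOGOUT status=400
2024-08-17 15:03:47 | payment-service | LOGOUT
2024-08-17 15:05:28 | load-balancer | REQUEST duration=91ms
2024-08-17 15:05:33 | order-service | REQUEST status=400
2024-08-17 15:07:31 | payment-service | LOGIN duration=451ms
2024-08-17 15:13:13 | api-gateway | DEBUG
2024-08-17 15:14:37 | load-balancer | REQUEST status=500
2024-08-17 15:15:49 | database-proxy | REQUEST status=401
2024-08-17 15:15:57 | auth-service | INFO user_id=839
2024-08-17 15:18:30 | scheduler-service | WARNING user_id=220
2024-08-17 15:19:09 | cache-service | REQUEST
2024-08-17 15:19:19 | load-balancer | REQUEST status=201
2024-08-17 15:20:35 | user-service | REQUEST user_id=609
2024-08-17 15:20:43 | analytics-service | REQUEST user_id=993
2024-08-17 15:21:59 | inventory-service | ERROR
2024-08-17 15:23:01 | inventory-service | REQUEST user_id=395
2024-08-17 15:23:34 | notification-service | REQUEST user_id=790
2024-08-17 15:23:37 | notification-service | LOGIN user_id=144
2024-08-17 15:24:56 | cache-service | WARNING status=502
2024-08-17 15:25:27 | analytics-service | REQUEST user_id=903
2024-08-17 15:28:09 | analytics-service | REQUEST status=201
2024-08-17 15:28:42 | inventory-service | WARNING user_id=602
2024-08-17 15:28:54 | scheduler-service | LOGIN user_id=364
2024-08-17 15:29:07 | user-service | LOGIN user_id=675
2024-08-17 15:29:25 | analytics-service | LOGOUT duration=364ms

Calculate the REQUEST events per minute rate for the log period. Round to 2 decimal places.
0.4

To calculate the rate:

1. Count total REQUEST events: 12
2. Total time period: 30 minutes
3. Rate = 12 / 30 = 0.4 events per minute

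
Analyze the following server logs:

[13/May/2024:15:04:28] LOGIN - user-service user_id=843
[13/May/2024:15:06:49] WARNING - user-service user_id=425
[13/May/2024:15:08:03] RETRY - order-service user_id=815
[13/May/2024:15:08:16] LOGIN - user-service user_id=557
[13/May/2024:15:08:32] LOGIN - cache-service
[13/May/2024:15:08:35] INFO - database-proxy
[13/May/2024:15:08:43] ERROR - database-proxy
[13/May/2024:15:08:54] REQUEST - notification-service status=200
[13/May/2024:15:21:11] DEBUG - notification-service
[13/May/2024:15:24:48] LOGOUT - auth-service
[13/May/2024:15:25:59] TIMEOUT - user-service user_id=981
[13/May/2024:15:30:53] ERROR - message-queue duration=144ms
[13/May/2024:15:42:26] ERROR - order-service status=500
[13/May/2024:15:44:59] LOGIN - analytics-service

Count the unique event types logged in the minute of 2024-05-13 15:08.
5

To count unique event types:

1. Filter events in the minute starting at 2024-05-13 15:08
2. Extract event types from matching entries
3. Count unique types: 5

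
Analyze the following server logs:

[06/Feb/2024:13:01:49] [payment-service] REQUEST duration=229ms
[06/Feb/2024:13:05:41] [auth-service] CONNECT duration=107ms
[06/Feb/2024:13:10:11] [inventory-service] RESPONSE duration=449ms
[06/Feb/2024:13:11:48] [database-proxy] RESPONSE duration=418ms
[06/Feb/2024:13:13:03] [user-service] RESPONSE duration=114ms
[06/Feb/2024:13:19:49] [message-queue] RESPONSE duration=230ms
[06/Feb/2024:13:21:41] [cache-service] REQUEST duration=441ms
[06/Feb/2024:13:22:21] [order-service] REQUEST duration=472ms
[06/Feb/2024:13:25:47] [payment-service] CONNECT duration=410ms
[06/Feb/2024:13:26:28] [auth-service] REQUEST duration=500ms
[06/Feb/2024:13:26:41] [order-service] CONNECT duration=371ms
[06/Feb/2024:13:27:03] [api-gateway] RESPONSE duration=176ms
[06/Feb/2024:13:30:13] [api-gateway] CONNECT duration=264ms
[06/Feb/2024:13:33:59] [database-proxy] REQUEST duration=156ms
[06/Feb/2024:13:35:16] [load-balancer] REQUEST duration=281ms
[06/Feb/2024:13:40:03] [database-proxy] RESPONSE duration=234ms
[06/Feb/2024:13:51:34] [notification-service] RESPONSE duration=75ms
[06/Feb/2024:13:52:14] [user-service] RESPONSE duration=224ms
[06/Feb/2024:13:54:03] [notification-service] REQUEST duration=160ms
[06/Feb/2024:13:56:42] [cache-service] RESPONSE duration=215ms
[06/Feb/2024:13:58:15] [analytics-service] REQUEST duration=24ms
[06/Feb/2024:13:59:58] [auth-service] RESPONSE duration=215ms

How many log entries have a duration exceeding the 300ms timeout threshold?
7

To count timeouts:

1. Threshold: 300ms
2. Extract duration from each log entry
3. Count entries where duration > 300
4. Timeout count: 7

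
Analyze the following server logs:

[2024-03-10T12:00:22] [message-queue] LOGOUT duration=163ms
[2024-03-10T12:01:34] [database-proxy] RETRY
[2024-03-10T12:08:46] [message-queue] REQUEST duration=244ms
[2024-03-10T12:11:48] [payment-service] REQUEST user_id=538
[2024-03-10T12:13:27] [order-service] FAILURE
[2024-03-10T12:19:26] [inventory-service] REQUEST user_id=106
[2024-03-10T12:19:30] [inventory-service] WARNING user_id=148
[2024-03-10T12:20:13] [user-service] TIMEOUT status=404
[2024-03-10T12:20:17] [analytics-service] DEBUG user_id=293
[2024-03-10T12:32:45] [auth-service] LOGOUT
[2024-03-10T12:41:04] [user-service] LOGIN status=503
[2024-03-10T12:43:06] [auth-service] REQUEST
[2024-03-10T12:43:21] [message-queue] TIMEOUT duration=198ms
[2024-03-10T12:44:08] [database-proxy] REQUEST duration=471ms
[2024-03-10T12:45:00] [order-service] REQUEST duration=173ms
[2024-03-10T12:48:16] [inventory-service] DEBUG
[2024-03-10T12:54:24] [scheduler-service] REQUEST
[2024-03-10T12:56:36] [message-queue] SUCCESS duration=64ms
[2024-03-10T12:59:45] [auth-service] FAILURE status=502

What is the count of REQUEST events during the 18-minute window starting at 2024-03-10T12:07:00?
3

To count events in the time window:

1. Window boundaries: 2024-03-10T12:07:00 to 2024-03-10T12:25:00
2. Filter for REQUEST events within this window
3. Count matching events: 3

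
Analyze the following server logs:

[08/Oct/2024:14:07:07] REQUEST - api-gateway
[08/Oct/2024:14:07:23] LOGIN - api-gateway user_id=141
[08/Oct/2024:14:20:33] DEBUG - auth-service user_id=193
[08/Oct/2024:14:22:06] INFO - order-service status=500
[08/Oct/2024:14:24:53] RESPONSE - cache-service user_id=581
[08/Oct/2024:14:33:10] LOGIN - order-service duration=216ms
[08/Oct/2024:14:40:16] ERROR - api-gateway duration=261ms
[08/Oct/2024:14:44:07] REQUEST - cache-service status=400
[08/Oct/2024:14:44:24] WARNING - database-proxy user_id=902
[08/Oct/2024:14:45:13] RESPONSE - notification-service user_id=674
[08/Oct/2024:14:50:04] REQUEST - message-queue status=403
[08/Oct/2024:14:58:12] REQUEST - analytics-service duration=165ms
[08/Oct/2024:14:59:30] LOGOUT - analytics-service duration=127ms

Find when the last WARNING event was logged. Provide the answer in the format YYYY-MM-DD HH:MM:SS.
2024-10-08 14:44:24

To find the last event:

1. Filter for all WARNING events
2. Sort by timestamp
3. Select the last one
4. Timestamp: 2024-10-08 14:44:24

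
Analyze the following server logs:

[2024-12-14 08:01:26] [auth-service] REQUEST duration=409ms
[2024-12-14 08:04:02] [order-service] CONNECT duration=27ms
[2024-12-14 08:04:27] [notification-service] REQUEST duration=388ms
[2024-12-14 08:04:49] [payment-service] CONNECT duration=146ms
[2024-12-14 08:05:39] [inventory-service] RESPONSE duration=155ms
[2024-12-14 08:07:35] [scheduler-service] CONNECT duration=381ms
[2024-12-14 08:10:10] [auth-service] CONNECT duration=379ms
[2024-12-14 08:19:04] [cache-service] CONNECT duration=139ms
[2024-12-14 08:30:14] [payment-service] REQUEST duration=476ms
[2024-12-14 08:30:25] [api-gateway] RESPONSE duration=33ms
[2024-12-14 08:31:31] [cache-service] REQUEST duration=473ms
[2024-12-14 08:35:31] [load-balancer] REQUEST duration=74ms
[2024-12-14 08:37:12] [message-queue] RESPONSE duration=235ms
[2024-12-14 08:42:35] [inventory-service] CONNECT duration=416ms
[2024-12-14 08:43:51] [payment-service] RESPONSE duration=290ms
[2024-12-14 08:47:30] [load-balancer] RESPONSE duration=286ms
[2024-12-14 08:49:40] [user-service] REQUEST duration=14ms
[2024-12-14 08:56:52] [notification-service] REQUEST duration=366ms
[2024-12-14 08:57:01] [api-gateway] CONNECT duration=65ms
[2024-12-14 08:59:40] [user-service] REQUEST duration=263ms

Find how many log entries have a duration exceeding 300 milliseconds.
8

To count timeouts:

1. Threshold: 300ms
2. Extract duration from each log entry
3. Count entries where duration > 300
4. Timeout count: 8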